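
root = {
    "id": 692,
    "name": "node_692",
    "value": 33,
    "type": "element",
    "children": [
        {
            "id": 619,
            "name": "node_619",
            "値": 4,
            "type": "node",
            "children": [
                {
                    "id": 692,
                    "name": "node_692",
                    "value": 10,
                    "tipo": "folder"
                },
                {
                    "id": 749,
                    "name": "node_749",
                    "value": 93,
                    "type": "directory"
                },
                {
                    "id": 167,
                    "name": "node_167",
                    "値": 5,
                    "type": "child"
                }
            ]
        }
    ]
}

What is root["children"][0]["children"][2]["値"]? 5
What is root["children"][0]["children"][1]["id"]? 749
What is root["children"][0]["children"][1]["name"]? "node_749"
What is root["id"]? 692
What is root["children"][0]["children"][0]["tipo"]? "folder"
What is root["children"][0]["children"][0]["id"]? 692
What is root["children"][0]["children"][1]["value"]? 93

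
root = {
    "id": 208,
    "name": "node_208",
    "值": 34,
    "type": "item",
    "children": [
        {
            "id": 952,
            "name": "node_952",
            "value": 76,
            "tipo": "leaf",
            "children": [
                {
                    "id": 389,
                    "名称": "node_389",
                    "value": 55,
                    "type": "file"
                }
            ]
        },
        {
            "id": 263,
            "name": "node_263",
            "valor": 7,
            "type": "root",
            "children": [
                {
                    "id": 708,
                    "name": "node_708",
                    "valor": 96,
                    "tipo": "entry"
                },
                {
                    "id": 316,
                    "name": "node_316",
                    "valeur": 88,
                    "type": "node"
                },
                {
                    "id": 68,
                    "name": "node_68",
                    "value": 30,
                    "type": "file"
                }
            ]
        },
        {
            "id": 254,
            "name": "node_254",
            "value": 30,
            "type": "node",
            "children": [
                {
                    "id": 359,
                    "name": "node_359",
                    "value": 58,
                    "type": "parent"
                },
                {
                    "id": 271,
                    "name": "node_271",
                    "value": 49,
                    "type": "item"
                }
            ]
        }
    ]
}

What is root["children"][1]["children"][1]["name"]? "node_316"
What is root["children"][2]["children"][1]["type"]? "item"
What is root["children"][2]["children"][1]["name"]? "node_271"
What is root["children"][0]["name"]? "node_952"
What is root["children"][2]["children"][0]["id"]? 359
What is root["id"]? 208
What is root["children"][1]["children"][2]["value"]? 30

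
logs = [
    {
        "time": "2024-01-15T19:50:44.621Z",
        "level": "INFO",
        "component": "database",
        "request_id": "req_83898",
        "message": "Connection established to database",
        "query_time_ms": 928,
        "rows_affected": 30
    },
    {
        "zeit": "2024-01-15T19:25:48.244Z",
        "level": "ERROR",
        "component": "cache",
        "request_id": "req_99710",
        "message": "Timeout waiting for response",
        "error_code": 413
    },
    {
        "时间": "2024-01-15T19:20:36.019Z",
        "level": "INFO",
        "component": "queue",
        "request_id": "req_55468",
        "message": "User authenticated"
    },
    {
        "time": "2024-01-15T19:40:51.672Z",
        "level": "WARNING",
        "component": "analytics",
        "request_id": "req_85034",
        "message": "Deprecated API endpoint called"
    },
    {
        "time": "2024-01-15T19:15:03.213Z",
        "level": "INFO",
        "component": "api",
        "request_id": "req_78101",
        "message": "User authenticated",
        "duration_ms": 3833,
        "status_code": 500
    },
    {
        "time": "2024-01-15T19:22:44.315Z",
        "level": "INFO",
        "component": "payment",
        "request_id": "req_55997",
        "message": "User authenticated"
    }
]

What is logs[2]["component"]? "queue"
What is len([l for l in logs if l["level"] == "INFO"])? 4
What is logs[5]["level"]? "INFO"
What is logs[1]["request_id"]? "req_99710"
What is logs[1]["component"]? "cache"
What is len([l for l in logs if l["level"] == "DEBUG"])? 0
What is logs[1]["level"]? "ERROR"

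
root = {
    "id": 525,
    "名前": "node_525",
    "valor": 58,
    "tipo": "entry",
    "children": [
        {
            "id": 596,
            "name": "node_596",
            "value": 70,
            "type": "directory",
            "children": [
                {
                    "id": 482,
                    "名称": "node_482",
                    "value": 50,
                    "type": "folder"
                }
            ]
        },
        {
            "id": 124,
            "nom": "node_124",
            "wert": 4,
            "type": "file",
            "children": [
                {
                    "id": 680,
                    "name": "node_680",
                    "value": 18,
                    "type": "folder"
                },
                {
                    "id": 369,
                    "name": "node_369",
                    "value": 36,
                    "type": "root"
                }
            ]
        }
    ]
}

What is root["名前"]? "node_525"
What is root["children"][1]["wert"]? 4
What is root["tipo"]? "entry"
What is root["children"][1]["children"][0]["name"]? "node_680"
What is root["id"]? 525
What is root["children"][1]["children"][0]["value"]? 18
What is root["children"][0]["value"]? 70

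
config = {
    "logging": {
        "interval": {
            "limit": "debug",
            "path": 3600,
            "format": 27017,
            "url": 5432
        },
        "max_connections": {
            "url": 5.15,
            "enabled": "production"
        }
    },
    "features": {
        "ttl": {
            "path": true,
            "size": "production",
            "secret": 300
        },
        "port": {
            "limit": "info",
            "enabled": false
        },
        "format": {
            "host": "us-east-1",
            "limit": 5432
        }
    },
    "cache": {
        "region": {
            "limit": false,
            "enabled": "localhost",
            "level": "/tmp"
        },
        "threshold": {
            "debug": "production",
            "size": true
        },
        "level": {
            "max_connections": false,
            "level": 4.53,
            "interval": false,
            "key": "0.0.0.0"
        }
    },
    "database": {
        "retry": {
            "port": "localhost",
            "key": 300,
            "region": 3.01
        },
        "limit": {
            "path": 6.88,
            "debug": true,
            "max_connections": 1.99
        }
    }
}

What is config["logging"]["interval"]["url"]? 5432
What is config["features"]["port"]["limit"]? "info"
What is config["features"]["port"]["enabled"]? False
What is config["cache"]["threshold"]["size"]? True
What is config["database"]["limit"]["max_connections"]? 1.99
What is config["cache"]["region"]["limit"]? False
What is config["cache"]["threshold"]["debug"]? "production"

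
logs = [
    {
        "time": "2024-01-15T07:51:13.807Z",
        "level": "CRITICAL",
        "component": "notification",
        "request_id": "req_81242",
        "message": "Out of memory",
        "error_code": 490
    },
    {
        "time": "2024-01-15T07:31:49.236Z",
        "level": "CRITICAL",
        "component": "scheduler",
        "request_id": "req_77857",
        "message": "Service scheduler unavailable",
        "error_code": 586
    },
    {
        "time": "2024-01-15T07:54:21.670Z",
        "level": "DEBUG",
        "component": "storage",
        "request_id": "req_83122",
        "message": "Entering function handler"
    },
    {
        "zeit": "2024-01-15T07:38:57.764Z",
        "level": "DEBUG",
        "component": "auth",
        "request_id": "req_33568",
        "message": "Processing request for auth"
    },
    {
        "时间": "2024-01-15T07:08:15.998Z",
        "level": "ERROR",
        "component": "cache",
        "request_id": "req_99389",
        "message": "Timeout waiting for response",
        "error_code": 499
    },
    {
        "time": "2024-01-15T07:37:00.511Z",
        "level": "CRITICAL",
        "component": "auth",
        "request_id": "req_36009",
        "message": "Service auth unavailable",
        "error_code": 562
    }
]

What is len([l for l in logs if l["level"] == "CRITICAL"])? 3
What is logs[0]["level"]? "CRITICAL"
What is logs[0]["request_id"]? "req_81242"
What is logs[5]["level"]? "CRITICAL"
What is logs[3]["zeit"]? "2024-01-15T07:38:57.764Z"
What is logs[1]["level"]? "CRITICAL"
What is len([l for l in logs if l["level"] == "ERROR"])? 1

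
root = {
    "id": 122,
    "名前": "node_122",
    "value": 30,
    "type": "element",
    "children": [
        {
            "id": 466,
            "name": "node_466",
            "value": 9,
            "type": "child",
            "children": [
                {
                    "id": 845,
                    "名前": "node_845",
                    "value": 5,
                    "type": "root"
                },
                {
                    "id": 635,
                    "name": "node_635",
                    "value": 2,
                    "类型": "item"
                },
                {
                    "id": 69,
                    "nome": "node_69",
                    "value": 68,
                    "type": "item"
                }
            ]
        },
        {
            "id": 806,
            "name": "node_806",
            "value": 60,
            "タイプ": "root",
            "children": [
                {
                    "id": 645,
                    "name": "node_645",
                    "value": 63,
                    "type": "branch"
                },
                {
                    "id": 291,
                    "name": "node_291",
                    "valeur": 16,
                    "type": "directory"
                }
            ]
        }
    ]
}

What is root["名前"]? "node_122"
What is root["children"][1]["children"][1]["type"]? "directory"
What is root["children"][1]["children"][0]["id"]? 645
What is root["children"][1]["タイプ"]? "root"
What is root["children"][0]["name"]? "node_466"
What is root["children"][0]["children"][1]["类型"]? "item"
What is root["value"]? 30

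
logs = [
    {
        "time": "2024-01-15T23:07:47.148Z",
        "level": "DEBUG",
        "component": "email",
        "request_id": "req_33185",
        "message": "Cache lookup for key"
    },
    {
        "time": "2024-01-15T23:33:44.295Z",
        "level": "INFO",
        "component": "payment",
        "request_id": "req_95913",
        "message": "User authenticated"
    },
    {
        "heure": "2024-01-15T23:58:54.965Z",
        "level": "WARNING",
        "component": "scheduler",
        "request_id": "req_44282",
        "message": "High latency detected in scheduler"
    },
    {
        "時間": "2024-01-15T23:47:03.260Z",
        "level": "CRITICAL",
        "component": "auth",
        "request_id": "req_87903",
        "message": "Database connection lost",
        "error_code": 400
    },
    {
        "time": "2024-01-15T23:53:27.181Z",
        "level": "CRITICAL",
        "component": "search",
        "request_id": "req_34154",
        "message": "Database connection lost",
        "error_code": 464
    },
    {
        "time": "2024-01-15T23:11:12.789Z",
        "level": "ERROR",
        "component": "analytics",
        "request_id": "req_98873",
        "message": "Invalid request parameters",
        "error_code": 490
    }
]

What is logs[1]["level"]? "INFO"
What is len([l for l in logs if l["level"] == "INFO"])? 1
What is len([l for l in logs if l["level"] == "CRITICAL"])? 2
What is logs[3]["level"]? "CRITICAL"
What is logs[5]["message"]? "Invalid request parameters"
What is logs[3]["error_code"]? 400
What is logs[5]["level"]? "ERROR"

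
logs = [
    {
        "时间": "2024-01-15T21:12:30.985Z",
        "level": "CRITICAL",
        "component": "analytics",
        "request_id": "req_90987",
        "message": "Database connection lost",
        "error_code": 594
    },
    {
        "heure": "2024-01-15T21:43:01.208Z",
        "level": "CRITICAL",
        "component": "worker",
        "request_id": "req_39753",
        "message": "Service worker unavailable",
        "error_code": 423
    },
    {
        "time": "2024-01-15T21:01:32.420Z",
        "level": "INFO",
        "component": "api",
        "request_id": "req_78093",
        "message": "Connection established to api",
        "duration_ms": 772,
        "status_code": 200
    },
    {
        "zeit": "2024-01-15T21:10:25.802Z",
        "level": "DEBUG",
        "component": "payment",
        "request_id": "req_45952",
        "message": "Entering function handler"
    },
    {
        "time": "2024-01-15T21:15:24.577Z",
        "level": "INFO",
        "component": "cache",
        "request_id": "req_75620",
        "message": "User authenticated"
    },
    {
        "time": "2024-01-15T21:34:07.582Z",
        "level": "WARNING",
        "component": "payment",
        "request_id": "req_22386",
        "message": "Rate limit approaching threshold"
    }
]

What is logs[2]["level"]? "INFO"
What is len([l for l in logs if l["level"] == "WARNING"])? 1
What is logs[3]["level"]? "DEBUG"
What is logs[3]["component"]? "payment"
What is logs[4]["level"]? "INFO"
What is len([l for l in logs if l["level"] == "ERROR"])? 0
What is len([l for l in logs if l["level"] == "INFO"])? 2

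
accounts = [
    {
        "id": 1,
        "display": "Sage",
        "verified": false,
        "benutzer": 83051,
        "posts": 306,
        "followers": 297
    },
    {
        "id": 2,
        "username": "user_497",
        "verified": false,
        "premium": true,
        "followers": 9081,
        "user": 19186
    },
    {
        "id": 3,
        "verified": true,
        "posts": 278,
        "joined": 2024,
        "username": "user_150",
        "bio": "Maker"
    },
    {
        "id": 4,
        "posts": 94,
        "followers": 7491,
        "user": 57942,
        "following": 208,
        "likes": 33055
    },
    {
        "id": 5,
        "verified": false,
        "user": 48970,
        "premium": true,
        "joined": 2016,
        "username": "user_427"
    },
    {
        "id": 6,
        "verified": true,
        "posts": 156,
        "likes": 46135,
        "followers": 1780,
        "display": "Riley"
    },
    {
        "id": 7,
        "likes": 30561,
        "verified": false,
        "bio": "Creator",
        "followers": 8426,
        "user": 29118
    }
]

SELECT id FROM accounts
[1, 2, 3, 4, 5, 6, 7]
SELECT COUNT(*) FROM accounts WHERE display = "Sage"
1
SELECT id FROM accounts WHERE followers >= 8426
[2, 7]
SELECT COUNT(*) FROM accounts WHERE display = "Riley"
1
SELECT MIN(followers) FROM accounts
297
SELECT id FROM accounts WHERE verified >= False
[1, 2, 3, 5, 6, 7]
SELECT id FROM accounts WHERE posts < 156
[4]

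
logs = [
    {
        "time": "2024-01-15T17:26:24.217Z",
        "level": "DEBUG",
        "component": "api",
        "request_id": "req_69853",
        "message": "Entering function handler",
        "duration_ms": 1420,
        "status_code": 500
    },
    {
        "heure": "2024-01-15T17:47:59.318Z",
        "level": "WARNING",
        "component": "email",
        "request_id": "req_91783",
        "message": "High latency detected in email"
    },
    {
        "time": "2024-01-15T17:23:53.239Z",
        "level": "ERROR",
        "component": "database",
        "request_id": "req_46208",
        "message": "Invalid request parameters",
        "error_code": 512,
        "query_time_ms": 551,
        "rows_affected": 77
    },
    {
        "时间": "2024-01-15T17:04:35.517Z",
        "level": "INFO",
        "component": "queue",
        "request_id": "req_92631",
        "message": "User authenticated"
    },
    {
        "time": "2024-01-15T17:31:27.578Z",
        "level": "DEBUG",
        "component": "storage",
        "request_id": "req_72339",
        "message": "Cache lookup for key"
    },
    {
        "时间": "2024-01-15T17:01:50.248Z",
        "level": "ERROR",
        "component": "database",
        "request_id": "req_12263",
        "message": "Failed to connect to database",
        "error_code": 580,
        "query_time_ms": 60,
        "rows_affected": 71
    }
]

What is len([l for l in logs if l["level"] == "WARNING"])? 1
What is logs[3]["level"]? "INFO"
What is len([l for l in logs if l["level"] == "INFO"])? 1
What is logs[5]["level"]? "ERROR"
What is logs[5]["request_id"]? "req_12263"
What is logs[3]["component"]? "queue"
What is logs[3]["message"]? "User authenticated"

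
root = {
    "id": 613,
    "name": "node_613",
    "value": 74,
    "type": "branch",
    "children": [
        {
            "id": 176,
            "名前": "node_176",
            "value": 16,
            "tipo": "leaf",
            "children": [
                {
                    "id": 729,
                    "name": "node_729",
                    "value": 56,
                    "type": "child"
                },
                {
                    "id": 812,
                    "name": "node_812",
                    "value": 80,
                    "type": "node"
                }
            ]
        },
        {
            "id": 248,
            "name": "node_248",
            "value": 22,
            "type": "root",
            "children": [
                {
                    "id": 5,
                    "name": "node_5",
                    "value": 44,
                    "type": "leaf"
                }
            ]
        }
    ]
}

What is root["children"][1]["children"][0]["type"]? "leaf"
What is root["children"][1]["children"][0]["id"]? 5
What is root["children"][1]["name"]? "node_248"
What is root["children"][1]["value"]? 22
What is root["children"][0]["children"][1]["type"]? "node"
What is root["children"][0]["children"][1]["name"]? "node_812"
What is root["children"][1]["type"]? "root"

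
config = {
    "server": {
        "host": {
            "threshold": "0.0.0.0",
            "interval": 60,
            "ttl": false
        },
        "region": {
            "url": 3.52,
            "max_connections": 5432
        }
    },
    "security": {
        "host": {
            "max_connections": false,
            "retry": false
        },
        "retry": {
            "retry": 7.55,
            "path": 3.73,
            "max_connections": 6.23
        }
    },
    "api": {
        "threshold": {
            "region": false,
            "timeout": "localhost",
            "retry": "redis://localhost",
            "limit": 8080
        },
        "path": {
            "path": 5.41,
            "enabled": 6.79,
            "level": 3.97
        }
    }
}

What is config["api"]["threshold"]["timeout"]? "localhost"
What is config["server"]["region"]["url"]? 3.52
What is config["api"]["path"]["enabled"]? 6.79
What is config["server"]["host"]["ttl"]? False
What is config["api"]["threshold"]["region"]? False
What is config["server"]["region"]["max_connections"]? 5432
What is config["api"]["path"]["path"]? 5.41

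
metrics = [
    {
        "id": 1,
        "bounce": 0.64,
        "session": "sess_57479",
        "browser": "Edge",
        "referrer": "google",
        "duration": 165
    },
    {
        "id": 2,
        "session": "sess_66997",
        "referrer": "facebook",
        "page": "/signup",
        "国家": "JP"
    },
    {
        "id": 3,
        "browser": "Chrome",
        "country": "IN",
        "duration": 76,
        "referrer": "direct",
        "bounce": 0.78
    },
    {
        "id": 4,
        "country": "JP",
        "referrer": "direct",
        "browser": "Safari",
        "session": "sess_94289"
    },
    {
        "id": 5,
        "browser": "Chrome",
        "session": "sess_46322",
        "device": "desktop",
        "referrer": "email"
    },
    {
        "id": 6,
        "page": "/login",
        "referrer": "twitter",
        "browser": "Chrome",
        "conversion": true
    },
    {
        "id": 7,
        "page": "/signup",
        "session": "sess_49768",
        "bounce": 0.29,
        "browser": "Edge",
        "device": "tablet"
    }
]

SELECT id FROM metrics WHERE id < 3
[1, 2]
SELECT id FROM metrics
[1, 2, 3, 4, 5, 6, 7]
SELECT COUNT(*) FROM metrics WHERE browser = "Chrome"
3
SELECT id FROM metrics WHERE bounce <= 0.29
[7]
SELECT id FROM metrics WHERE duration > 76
[1]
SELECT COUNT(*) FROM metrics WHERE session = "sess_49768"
1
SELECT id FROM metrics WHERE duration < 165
[3]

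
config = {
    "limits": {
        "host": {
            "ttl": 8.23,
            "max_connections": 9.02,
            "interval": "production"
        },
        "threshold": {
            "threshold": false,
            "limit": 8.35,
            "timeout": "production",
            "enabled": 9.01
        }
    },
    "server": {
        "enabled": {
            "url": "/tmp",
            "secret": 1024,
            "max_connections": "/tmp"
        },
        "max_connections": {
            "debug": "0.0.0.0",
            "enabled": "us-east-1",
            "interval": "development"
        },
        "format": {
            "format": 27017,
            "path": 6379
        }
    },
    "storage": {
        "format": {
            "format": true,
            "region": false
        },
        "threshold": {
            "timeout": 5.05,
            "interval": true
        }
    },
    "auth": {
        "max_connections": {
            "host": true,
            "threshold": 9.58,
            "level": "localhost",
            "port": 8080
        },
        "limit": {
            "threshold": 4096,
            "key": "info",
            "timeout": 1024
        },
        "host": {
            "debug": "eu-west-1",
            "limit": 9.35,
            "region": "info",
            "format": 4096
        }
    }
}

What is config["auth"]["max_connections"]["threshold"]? 9.58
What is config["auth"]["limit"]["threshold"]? 4096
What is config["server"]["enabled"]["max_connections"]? "/tmp"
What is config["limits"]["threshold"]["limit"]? 8.35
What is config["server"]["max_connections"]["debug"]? "0.0.0.0"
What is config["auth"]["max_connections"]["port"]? 8080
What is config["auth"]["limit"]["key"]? "info"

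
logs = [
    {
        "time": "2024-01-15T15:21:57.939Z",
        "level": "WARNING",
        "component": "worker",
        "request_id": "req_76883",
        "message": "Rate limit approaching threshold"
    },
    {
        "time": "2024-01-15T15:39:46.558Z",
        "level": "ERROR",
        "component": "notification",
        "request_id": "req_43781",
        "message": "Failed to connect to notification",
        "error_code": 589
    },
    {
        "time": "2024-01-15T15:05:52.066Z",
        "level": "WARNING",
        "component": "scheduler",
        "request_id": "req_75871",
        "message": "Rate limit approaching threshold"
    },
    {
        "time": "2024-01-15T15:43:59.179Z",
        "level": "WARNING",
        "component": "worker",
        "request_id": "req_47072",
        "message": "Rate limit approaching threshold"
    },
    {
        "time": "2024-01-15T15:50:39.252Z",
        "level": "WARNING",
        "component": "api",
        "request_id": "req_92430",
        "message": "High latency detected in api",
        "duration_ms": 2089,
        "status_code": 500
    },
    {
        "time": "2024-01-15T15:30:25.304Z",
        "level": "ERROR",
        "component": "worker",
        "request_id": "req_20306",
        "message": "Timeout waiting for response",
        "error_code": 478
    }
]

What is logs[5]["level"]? "ERROR"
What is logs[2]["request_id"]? "req_75871"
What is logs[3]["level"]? "WARNING"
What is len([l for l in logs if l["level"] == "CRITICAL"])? 0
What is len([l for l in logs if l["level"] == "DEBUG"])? 0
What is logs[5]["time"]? "2024-01-15T15:30:25.304Z"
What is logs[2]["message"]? "Rate limit approaching threshold"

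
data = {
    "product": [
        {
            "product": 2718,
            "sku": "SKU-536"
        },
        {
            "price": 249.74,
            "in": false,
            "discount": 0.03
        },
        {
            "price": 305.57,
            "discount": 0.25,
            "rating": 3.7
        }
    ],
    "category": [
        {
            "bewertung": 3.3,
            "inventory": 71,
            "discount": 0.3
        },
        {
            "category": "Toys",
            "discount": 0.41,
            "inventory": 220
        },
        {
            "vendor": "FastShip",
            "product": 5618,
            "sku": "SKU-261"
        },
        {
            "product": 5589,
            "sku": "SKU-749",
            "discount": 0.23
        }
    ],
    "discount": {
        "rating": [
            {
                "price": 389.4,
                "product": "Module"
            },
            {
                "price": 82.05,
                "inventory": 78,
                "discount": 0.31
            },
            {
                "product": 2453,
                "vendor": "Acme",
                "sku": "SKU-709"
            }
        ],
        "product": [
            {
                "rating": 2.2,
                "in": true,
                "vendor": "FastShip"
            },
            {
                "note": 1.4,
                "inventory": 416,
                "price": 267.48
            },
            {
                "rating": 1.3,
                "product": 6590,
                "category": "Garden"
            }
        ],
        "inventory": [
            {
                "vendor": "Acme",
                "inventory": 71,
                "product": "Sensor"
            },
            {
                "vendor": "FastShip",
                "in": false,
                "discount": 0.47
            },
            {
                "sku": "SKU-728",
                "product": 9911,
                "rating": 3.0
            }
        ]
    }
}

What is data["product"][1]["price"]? 249.74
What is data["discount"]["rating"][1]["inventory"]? 78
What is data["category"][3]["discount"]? 0.23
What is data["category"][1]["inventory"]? 220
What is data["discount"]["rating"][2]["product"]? 2453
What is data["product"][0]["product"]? 2718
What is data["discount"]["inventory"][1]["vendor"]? "FastShip"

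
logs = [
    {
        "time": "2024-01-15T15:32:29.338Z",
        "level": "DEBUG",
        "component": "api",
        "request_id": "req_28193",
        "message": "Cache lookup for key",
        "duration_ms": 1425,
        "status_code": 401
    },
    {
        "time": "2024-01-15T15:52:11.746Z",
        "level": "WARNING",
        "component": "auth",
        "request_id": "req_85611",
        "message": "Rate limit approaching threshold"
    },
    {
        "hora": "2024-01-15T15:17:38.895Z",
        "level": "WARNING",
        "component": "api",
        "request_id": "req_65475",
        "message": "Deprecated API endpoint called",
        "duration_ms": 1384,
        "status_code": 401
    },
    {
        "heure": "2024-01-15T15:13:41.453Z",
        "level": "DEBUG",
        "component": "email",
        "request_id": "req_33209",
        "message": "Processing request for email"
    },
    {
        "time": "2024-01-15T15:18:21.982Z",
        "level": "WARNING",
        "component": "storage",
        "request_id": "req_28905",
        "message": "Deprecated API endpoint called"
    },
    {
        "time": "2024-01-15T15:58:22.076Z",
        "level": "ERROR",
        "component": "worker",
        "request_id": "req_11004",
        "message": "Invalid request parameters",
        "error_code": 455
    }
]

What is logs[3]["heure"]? "2024-01-15T15:13:41.453Z"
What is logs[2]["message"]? "Deprecated API endpoint called"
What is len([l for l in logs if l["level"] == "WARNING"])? 3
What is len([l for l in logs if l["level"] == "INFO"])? 0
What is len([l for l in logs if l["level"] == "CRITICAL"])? 0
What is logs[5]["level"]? "ERROR"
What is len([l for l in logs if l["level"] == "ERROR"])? 1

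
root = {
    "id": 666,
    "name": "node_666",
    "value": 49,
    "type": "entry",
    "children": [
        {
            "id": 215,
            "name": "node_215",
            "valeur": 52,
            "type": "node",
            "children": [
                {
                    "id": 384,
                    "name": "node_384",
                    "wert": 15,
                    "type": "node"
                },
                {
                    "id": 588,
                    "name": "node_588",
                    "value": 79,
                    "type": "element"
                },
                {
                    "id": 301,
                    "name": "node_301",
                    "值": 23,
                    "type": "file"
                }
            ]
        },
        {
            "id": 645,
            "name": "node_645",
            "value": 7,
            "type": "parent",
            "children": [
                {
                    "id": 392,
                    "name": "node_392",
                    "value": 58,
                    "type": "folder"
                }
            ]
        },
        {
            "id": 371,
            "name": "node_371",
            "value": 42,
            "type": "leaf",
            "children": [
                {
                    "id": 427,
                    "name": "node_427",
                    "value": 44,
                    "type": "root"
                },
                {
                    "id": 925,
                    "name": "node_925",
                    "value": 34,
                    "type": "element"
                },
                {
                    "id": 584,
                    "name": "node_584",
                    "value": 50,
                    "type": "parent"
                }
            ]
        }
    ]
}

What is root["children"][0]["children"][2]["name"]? "node_301"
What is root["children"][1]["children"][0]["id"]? 392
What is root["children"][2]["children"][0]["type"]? "root"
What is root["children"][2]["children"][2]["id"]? 584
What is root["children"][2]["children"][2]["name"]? "node_584"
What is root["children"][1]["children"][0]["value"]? 58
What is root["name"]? "node_666"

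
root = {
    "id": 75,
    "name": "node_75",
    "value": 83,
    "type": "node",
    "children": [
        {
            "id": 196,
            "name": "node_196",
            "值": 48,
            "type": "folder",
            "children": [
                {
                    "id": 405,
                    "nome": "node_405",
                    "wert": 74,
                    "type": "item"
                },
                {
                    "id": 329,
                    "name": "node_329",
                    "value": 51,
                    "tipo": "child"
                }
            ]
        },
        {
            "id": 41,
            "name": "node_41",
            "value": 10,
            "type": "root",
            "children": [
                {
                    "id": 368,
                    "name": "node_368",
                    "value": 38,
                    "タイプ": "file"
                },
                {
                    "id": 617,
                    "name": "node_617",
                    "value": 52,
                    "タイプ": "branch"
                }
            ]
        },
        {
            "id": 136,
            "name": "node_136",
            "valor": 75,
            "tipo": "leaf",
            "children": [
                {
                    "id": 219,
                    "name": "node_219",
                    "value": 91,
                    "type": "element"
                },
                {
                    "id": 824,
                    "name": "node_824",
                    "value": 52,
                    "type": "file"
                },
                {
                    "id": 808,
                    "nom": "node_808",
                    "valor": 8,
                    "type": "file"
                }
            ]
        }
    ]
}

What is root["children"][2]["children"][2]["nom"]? "node_808"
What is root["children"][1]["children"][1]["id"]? 617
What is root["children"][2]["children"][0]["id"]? 219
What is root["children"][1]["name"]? "node_41"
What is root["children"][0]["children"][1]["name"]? "node_329"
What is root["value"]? 83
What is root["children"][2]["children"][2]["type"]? "file"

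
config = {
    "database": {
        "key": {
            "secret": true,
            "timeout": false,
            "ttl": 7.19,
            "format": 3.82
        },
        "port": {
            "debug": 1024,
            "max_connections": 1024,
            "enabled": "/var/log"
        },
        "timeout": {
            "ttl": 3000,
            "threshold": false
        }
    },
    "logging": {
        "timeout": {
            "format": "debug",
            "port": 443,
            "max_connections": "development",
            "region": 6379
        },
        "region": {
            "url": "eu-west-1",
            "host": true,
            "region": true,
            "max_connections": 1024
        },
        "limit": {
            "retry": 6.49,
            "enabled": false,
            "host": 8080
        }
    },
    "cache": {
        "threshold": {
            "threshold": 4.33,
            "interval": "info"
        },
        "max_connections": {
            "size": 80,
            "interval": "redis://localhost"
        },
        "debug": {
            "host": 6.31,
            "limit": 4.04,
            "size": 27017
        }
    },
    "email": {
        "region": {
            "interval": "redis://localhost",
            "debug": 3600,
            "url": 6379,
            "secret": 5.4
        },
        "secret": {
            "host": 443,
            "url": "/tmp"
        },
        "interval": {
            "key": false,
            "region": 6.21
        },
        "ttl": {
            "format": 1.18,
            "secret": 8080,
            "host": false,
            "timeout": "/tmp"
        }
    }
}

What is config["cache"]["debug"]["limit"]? 4.04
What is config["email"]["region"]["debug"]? 3600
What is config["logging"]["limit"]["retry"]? 6.49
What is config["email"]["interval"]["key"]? False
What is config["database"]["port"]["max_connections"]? 1024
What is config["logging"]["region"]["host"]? True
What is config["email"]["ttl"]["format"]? 1.18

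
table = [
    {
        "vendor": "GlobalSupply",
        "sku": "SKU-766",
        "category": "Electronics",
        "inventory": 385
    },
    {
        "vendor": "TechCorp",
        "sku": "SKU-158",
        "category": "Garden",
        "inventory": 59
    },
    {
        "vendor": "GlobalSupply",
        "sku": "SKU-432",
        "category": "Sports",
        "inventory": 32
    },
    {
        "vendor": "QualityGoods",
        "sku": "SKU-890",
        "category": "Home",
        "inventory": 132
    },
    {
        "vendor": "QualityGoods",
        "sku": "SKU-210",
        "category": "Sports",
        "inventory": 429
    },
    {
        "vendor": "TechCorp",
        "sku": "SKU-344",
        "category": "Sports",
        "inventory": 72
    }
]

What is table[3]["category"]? "Home"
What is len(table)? 6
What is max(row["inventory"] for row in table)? 429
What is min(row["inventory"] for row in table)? 32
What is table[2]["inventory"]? 32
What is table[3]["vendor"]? "QualityGoods"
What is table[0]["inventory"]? 385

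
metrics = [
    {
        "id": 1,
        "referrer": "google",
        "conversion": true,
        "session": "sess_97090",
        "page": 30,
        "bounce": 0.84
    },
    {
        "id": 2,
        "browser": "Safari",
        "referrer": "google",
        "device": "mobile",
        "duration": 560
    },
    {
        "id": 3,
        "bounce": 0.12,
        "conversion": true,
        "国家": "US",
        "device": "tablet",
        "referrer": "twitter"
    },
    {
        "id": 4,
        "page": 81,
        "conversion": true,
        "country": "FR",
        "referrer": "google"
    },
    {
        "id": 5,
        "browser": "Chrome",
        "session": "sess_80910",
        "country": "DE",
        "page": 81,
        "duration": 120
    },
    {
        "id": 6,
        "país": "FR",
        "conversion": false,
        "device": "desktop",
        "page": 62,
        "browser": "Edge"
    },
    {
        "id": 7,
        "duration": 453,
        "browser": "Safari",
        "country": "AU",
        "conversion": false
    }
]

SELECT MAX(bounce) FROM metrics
0.84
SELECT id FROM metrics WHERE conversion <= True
[1, 3, 4, 6, 7]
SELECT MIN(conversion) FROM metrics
False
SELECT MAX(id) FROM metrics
7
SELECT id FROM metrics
[1, 2, 3, 4, 5, 6, 7]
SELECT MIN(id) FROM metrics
1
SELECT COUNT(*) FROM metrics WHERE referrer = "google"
3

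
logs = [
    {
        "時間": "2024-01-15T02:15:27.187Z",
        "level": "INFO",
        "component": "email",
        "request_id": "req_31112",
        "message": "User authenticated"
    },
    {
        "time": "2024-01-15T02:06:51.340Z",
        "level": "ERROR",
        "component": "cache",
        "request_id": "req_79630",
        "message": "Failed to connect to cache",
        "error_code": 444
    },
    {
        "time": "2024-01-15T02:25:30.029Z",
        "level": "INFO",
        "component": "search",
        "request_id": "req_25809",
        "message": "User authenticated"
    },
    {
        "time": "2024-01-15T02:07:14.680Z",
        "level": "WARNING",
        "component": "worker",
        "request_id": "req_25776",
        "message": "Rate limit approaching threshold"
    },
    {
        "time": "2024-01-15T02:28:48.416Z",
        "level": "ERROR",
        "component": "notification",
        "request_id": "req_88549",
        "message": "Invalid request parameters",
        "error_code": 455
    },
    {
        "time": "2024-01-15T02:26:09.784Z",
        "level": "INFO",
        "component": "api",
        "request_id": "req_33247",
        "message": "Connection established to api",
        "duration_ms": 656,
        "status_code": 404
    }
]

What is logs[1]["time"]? "2024-01-15T02:06:51.340Z"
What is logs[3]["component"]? "worker"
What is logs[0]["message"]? "User authenticated"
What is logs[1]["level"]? "ERROR"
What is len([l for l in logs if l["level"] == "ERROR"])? 2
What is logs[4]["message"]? "Invalid request parameters"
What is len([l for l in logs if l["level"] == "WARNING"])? 1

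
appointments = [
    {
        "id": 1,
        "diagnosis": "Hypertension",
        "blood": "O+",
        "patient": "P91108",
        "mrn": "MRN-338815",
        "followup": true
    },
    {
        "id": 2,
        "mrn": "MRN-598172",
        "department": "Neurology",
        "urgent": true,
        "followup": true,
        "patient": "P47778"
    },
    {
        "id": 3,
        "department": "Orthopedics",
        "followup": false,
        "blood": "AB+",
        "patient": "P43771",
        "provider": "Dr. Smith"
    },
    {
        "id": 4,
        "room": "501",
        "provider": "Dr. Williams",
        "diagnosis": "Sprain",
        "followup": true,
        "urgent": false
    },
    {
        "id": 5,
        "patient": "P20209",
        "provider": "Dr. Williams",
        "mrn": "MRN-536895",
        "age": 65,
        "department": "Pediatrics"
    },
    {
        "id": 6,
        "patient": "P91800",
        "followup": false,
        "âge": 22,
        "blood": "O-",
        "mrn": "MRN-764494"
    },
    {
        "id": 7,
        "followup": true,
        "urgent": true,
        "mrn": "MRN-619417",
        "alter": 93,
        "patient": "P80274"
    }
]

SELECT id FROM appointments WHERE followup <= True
[1, 2, 3, 4, 6, 7]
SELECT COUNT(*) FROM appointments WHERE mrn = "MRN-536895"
1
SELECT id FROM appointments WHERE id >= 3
[3, 4, 5, 6, 7]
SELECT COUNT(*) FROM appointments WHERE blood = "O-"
1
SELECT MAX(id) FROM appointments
7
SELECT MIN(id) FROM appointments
1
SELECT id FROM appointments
[1, 2, 3, 4, 5, 6, 7]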